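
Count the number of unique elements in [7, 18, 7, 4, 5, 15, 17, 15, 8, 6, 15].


List all unique values:
Distinct values: [4, 5, 6, 7, 8, 15, 17, 18]
Count = 8
Final answer: 8


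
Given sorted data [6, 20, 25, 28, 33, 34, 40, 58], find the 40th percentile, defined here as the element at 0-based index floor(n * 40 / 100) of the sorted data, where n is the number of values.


The dataset has n = 8 elements.
Index = floor(8 * 40 / 100) = floor(320 / 100) = floor(3.2) = 3
Counting from index 0 in the sorted data, the element at index 3 is 28.
Final answer: 28


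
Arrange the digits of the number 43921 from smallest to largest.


The number 43921 has digits: 4, 3, 9, 2, 1
Sorted: 1, 2, 3, 4, 9
Joining the sorted digits gives the result.
Final answer: 12349


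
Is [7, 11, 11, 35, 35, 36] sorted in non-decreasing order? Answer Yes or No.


Check consecutive pairs:
  7 <= 11? True
  11 <= 11? True
  11 <= 35? True
  35 <= 35? True
  35 <= 36? True
Every consecutive pair is in order, so the list is non-decreasing.
Final answer: Yes


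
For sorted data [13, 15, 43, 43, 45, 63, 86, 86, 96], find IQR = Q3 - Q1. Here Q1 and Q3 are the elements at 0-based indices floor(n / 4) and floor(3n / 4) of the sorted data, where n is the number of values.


The data has n = 9 elements.
Q1 index = floor(9 / 4) = floor(2.25) = 2; Q3 index = floor(3 * 9 / 4) = floor(6.75) = 6
Q1 = element at index 2 = 43
Q3 = element at index 6 = 86
IQR = 86 - 43 = 43
Final answer: 43


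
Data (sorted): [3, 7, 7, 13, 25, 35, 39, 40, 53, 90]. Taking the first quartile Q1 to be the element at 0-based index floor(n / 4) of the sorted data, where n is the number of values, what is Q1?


The list has n = 10 elements.
Q1 index = floor(10 / 4) = floor(2.5) = 2
Counting from index 0 in the sorted data, the element at index 2 is 7.
Final answer: 7


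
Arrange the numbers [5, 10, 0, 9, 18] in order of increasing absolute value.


Compute absolute values:
  |5| = 5
  |10| = 10
  |0| = 0
  |9| = 9
  |18| = 18
Absolute values in increasing order: 0 < 5 < 9 < 10 < 18
Listing the original numbers in that order gives the answer.
Final answer: [0, 5, 9, 10, 18]


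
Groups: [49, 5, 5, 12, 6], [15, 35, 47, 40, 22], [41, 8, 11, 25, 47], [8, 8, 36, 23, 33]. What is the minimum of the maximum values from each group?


Find max of each group:
  Group 1: [49, 5, 5, 12, 6] -> max = 49
  Group 2: [15, 35, 47, 40, 22] -> max = 47
  Group 3: [41, 8, 11, 25, 47] -> max = 47
  Group 4: [8, 8, 36, 23, 33] -> max = 36
Maxes: [49, 47, 47, 36]
Minimum of maxes = 36
Final answer: 36


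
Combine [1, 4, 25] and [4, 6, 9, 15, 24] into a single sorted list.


List A: [1, 4, 25]
List B: [4, 6, 9, 15, 24]
Repeatedly compare the front elements and take the smaller:
  1 vs 4 -> take 1
  4 vs 4 -> take 4
  25 vs 4 -> take 4
  25 vs 6 -> take 6
  25 vs 9 -> take 9
  25 vs 15 -> take 15
  25 vs 24 -> take 24
  B is exhausted; append the rest of A: [25]
Final answer: [1, 4, 4, 6, 9, 15, 24, 25]


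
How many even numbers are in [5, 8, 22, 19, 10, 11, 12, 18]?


Check each element:
  5 is odd
  8 is even
  22 is even
  19 is odd
  10 is even
  11 is odd
  12 is even
  18 is even
Evens: [8, 22, 10, 12, 18]
Count of evens = 5
Final answer: 5


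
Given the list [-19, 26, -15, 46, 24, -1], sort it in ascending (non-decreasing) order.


Original list: [-19, 26, -15, 46, 24, -1]
Repeatedly take the smallest remaining element:
  Remaining [-19, 26, -15, 46, 24, -1] -> smallest is -19
  Remaining [26, -15, 46, 24, -1] -> smallest is -15
  Remaining [26, 46, 24, -1] -> smallest is -1
  Remaining [26, 46, 24] -> smallest is 24
  Remaining [26, 46] -> smallest is 26
  Remaining [46] -> smallest is 46
Collecting the picks in order gives the sorted list.
Final answer: [-19, -15, -1, 24, 26, 46]


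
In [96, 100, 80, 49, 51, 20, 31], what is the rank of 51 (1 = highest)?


Sort descending: [100, 96, 80, 51, 49, 31, 20]
Find 51 in the sorted list.
51 is at position 4.
Final answer: 4


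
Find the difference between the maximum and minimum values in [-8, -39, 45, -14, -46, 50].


Maximum value: 50
Minimum value: -46
Range = 50 - (-46) = 96
Final answer: 96


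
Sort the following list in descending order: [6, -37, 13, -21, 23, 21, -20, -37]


Original list: [6, -37, 13, -21, 23, 21, -20, -37]
Repeatedly take the largest remaining element:
  Remaining [6, -37, 13, -21, 23, 21, -20, -37] -> largest is 23
  Remaining [6, -37, 13, -21, 21, -20, -37] -> largest is 21
  Remaining [6, -37, 13, -21, -20, -37] -> largest is 13
  Remaining [6, -37, -21, -20, -37] -> largest is 6
  Remaining [-37, -21, -20, -37] -> largest is -20
  Remaining [-37, -21, -37] -> largest is -21
  Remaining [-37, -37] -> largest is -37
  Remaining [-37] -> largest is -37
Collecting the picks in order gives the descending list.
Final answer: [23, 21, 13, 6, -20, -21, -37, -37]


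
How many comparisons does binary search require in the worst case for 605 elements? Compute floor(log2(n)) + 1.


Binary search halves the search space each step.
Maximum comparisons = floor(log2(605)) + 1
log2(605) = 9.2408
floor(log2(605)) = 9, so 9 + 1 = 10
Final answer: 10


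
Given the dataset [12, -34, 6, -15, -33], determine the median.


First, sort the list: [-34, -33, -15, 6, 12]
The list has 5 elements (odd count).
The middle index is 2 (0-based), and the element there is -15.
Final answer: -15


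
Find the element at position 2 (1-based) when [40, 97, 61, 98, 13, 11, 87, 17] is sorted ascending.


Sort ascending: [11, 13, 17, 40, 61, 87, 97, 98]
The 2nd element (1-indexed) is at index 1.
Value = 13
Final answer: 13


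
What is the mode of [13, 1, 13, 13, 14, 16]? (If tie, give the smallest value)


Count the frequency of each value:
  1 appears 1 time(s)
  13 appears 3 time(s)
  14 appears 1 time(s)
  16 appears 1 time(s)
Maximum frequency is 3.
Only 13 reaches that frequency, so it is the mode.
Final answer: 13


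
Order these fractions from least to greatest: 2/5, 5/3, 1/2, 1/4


Convert to decimal for comparison:
  2/5 = 0.4
  5/3 = 1.6667
  1/2 = 0.5
  1/4 = 0.25
Decimals in increasing order: 0.25 < 0.4 < 0.5 < 1.6667
Writing each back as its fraction gives the sorted order.
Final answer: 1/4, 2/5, 1/2, 5/3


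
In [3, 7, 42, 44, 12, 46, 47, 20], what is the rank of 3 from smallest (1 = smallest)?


Sort ascending: [3, 7, 12, 20, 42, 44, 46, 47]
Find 3 in the sorted list.
3 is at position 1 (1-indexed).
Final answer: 1


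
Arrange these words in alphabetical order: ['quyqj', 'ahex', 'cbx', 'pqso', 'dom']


Compare strings character by character (the first differing letter decides):
  'ahex' < 'cbx' since 'a' < 'c' at position 1
  'cbx' < 'dom' since 'c' < 'd' at position 1
  'dom' < 'pqso' since 'd' < 'p' at position 1
  'pqso' < 'quyqj' since 'p' < 'q' at position 1
Chaining these comparisons gives the alphabetical order.
Final answer: ['ahex', 'cbx', 'dom', 'pqso', 'quyqj']


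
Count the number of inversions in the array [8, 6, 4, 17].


For each element, count the later elements that are smaller than it:
  8 (index 0): smaller elements after it = [6, 4] -> 2
  6 (index 1): smaller elements after it = [4] -> 1
  4 (index 2): smaller elements after it = [] -> 0
Total inversions = 2 + 1 + 0 = 3
Final answer: 3


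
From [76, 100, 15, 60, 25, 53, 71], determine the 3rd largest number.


Sort descending: [100, 76, 71, 60, 53, 25, 15]
The 3rd element (1-indexed) is at index 2.
Value = 71
Final answer: 71


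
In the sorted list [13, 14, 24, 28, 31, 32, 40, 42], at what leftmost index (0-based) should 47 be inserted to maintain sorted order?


List is sorted: [13, 14, 24, 28, 31, 32, 40, 42]
We need the leftmost position where 47 can be inserted, i.e. the first index whose element is >= 47 (or the end of the list if none is).
Binary search with low=0, high=8 (0-based indices):
  low=0, high=8, mid=4: a[4]=31 < 47, so low = 5
  low=5, high=8, mid=6: a[6]=40 < 47, so low = 7
  low=7, high=8, mid=7: a[7]=42 < 47, so low = 8
Now low = high = 8, so the insertion index is 8.
Final answer: 8


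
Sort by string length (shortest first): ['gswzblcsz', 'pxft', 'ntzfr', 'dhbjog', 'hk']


Compute lengths:
  'gswzblcsz' has length 9
  'pxft' has length 4
  'ntzfr' has length 5
  'dhbjog' has length 6
  'hk' has length 2
Lengths in increasing order: 2 < 4 < 5 < 6 < 9
Listing the words in that order gives the answer.
Final answer: ['hk', 'pxft', 'ntzfr', 'dhbjog', 'gswzblcsz']


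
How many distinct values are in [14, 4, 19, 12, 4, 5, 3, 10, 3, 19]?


List all unique values:
Distinct values: [3, 4, 5, 10, 12, 14, 19]
Count = 7
Final answer: 7


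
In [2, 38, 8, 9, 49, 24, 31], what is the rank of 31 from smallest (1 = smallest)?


Sort ascending: [2, 8, 9, 24, 31, 38, 49]
Find 31 in the sorted list.
31 is at position 5 (1-indexed).
Final answer: 5


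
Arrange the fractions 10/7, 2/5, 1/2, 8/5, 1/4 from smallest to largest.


Convert to decimal for comparison:
  10/7 = 1.4286
  2/5 = 0.4
  1/2 = 0.5
  8/5 = 1.6
  1/4 = 0.25
Decimals in increasing order: 0.25 < 0.4 < 0.5 < 1.4286 < 1.6
Writing each back as its fraction gives the sorted order.
Final answer: 1/4, 2/5, 1/2, 10/7, 8/5


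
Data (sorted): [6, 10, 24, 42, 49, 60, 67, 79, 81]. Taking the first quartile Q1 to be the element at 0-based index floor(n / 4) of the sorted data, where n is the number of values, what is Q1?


The list has n = 9 elements.
Q1 index = floor(9 / 4) = floor(2.25) = 2
Counting from index 0 in the sorted data, the element at index 2 is 24.
Final answer: 24


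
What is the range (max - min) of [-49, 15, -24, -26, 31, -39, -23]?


Maximum value: 31
Minimum value: -49
Range = 31 - (-49) = 80
Final answer: 80


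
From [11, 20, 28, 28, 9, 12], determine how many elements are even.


Check each element:
  11 is odd
  20 is even
  28 is even
  28 is even
  9 is odd
  12 is even
Evens: [20, 28, 28, 12]
Count of evens = 4
Final answer: 4


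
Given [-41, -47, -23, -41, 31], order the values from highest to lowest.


Original list: [-41, -47, -23, -41, 31]
Repeatedly take the largest remaining element:
  Remaining [-41, -47, -23, -41, 31] -> largest is 31
  Remaining [-41, -47, -23, -41] -> largest is -23
  Remaining [-41, -47, -41] -> largest is -41
  Remaining [-47, -41] -> largest is -41
  Remaining [-47] -> largest is -47
Collecting the picks in order gives the descending list.
Final answer: [31, -23, -41, -41, -47]


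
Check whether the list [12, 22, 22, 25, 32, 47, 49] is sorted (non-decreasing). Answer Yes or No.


Check consecutive pairs:
  12 <= 22? True
  22 <= 22? True
  22 <= 25? True
  25 <= 32? True
  32 <= 47? True
  47 <= 49? True
Every consecutive pair is in order, so the list is non-decreasing.
Final answer: Yes


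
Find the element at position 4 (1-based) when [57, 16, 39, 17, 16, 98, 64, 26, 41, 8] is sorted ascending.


Sort ascending: [8, 16, 16, 17, 26, 39, 41, 57, 64, 98]
The 4th element (1-indexed) is at index 3.
Value = 17
Final answer: 17


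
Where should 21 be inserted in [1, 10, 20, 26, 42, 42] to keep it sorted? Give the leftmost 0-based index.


List is sorted: [1, 10, 20, 26, 42, 42]
We need the leftmost position where 21 can be inserted, i.e. the first index whose element is >= 21 (or the end of the list if none is).
Binary search with low=0, high=6 (0-based indices):
  low=0, high=6, mid=3: a[3]=26 >= 21, so high = 3
  low=0, high=3, mid=1: a[1]=10 < 21, so low = 2
  low=2, high=3, mid=2: a[2]=20 < 21, so low = 3
Now low = high = 3, so the insertion index is 3.
Final answer: 3


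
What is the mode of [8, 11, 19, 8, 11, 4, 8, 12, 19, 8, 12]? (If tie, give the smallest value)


Count the frequency of each value:
  4 appears 1 time(s)
  8 appears 4 time(s)
  11 appears 2 time(s)
  12 appears 2 time(s)
  19 appears 2 time(s)
Maximum frequency is 4.
Only 8 reaches that frequency, so it is the mode.
Final answer: 8


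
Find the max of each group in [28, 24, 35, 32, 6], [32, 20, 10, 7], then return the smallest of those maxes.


Find max of each group:
  Group 1: [28, 24, 35, 32, 6] -> max = 35
  Group 2: [32, 20, 10, 7] -> max = 32
Maxes: [35, 32]
Minimum of maxes = 32
Final answer: 32


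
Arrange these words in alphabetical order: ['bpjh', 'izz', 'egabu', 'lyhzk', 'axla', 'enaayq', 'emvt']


Compare strings character by character (the first differing letter decides):
  'axla' < 'bpjh' since 'a' < 'b' at position 1
  'bpjh' < 'egabu' since 'b' < 'e' at position 1
  'egabu' < 'emvt' since 'g' < 'm' at position 2
  'emvt' < 'enaayq' since 'm' < 'n' at position 2
  'enaayq' < 'izz' since 'e' < 'i' at position 1
  'izz' < 'lyhzk' since 'i' < 'l' at position 1
Chaining these comparisons gives the alphabetical order.
Final answer: ['axla', 'bpjh', 'egabu', 'emvt', 'enaayq', 'izz', 'lyhzk']


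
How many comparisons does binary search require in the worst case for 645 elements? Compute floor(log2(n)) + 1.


Binary search halves the search space each step.
Maximum comparisons = floor(log2(645)) + 1
log2(645) = 9.3332
floor(log2(645)) = 9, so 9 + 1 = 10
Final answer: 10


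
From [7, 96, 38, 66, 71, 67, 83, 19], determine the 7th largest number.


Sort descending: [96, 83, 71, 67, 66, 38, 19, 7]
The 7th element (1-indexed) is at index 6.
Value = 19
Final answer: 19


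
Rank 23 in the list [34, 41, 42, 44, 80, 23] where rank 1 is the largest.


Sort descending: [80, 44, 42, 41, 34, 23]
Find 23 in the sorted list.
23 is at position 6.
Final answer: 6


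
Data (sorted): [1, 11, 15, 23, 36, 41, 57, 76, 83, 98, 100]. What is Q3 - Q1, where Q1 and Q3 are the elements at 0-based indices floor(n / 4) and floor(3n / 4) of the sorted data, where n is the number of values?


The data has n = 11 elements.
Q1 index = floor(11 / 4) = floor(2.75) = 2; Q3 index = floor(3 * 11 / 4) = floor(8.25) = 8
Q1 = element at index 2 = 15
Q3 = element at index 8 = 83
IQR = 83 - 15 = 68
Final answer: 68


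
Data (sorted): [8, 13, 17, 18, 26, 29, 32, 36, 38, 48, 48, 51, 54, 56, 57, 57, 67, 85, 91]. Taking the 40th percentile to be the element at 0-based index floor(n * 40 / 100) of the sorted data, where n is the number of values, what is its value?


The dataset has n = 19 elements.
Index = floor(19 * 40 / 100) = floor(760 / 100) = floor(7.6) = 7
Counting from index 0 in the sorted data, the element at index 7 is 36.
Final answer: 36


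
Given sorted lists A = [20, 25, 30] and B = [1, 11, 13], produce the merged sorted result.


List A: [20, 25, 30]
List B: [1, 11, 13]
Repeatedly compare the front elements and take the smaller:
  20 vs 1 -> take 1
  20 vs 11 -> take 11
  20 vs 13 -> take 13
  B is exhausted; append the rest of A: [20, 25, 30]
Final answer: [1, 11, 13, 20, 25, 30]


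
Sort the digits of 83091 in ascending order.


The number 83091 has digits: 8, 3, 0, 9, 1
Sorted: 0, 1, 3, 8, 9
Joining the sorted digits gives the result.
Final answer: 01389


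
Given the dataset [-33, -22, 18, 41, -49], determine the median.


First, sort the list: [-49, -33, -22, 18, 41]
The list has 5 elements (odd count).
The middle index is 2 (0-based), and the element there is -22.
Final answer: -22


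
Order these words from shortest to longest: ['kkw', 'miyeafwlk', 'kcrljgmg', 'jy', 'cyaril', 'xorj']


Compute lengths:
  'kkw' has length 3
  'miyeafwlk' has length 9
  'kcrljgmg' has length 8
  'jy' has length 2
  'cyaril' has length 6
  'xorj' has length 4
Lengths in increasing order: 2 < 3 < 4 < 6 < 8 < 9
Listing the words in that order gives the answer.
Final answer: ['jy', 'kkw', 'xorj', 'cyaril', 'kcrljgmg', 'miyeafwlk']


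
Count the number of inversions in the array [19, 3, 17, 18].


For each element, count the later elements that are smaller than it:
  19 (index 0): smaller elements after it = [3, 17, 18] -> 3
  3 (index 1): smaller elements after it = [] -> 0
  17 (index 2): smaller elements after it = [] -> 0
Total inversions = 3 + 0 + 0 = 3
Final answer: 3


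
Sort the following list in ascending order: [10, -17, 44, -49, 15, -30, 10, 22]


Original list: [10, -17, 44, -49, 15, -30, 10, 22]
Repeatedly take the smallest remaining element:
  Remaining [10, -17, 44, -49, 15, -30, 10, 22] -> smallest is -49
  Remaining [10, -17, 44, 15, -30, 10, 22] -> smallest is -30
  Remaining [10, -17, 44, 15, 10, 22] -> smallest is -17
  Remaining [10, 44, 15, 10, 22] -> smallest is 10
  Remaining [44, 15, 10, 22] -> smallest is 10
  Remaining [44, 15, 22] -> smallest is 15
  Remaining [44, 22] -> smallest is 22
  Remaining [44] -> smallest is 44
Collecting the picks in order gives the sorted list.
Final answer: [-49, -30, -17, 10, 10, 15, 22, 44]


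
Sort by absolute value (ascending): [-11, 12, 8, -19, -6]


Compute absolute values:
  |-11| = 11
  |12| = 12
  |8| = 8
  |-19| = 19
  |-6| = 6
Absolute values in increasing order: 6 < 8 < 11 < 12 < 19
Listing the original numbers in that order gives the answer.
Final answer: [-6, 8, -11, 12, -19]


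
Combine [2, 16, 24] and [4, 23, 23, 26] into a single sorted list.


List A: [2, 16, 24]
List B: [4, 23, 23, 26]
Repeatedly compare the front elements and take the smaller:
  2 vs 4 -> take 2
  16 vs 4 -> take 4
  16 vs 23 -> take 16
  24 vs 23 -> take 23
  24 vs 23 -> take 23
  24 vs 26 -> take 24
  A is exhausted; append the rest of B: [26]
Final answer: [2, 4, 16, 23, 23, 24, 26]


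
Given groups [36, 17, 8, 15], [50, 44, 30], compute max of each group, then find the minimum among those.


Find max of each group:
  Group 1: [36, 17, 8, 15] -> max = 36
  Group 2: [50, 44, 30] -> max = 50
Maxes: [36, 50]
Minimum of maxes = 36
Final answer: 36


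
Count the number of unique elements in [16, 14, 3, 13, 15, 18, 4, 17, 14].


List all unique values:
Distinct values: [3, 4, 13, 14, 15, 16, 17, 18]
Count = 8
Final answer: 8


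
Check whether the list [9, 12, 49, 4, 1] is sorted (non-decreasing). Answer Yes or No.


Check consecutive pairs:
  9 <= 12? True
  12 <= 49? True
  49 <= 4? False
  4 <= 1? False
2 consecutive pair(s) are out of order, so the list is not sorted.
Final answer: No


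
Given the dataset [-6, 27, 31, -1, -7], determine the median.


First, sort the list: [-7, -6, -1, 27, 31]
The list has 5 elements (odd count).
The middle index is 2 (0-based), and the element there is -1.
Final answer: -1


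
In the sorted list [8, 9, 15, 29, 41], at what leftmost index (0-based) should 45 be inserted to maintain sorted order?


List is sorted: [8, 9, 15, 29, 41]
We need the leftmost position where 45 can be inserted, i.e. the first index whose element is >= 45 (or the end of the list if none is).
Binary search with low=0, high=5 (0-based indices):
  low=0, high=5, mid=2: a[2]=15 < 45, so low = 3
  low=3, high=5, mid=4: a[4]=41 < 45, so low = 5
Now low = high = 5, so the insertion index is 5.
Final answer: 5


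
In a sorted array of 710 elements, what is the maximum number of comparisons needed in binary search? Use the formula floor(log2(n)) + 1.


Binary search halves the search space each step.
Maximum comparisons = floor(log2(710)) + 1
log2(710) = 9.4717
floor(log2(710)) = 9, so 9 + 1 = 10
Final answer: 10


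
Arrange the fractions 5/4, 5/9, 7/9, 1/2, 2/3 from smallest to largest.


Convert to decimal for comparison:
  5/4 = 1.25
  5/9 = 0.5556
  7/9 = 0.7778
  1/2 = 0.5
  2/3 = 0.6667
Decimals in increasing order: 0.5 < 0.5556 < 0.6667 < 0.7778 < 1.25
Writing each back as its fraction gives the sorted order.
Final answer: 1/2, 5/9, 2/3, 7/9, 5/4


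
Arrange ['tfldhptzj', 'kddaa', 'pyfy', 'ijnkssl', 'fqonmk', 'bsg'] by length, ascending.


Compute lengths:
  'tfldhptzj' has length 9
  'kddaa' has length 5
  'pyfy' has length 4
  'ijnkssl' has length 7
  'fqonmk' has length 6
  'bsg' has length 3
Lengths in increasing order: 3 < 4 < 5 < 6 < 7 < 9
Listing the words in that order gives the answer.
Final answer: ['bsg', 'pyfy', 'kddaa', 'fqonmk', 'ijnkssl', 'tfldhptzj']


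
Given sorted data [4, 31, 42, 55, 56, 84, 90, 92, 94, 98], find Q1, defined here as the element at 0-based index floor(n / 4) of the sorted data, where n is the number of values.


The list has n = 10 elements.
Q1 index = floor(10 / 4) = floor(2.5) = 2
Counting from index 0 in the sorted data, the element at index 2 is 42.
Final answer: 42


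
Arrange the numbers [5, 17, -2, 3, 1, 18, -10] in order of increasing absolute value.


Compute absolute values:
  |5| = 5
  |17| = 17
  |-2| = 2
  |3| = 3
  |1| = 1
  |18| = 18
  |-10| = 10
Absolute values in increasing order: 1 < 2 < 3 < 5 < 10 < 17 < 18
Listing the original numbers in that order gives the answer.
Final answer: [1, -2, 3, 5, -10, 17, 18]


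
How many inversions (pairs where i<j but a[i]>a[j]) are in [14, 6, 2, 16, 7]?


For each element, count the later elements that are smaller than it:
  14 (index 0): smaller elements after it = [6, 2, 7] -> 3
  6 (index 1): smaller elements after it = [2] -> 1
  2 (index 2): smaller elements after it = [] -> 0
  16 (index 3): smaller elements after it = [7] -> 1
Total inversions = 3 + 1 + 0 + 1 = 5
Final answer: 5


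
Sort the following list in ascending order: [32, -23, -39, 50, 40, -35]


Original list: [32, -23, -39, 50, 40, -35]
Repeatedly take the smallest remaining element:
  Remaining [32, -23, -39, 50, 40, -35] -> smallest is -39
  Remaining [32, -23, 50, 40, -35] -> smallest is -35
  Remaining [32, -23, 50, 40] -> smallest is -23
  Remaining [32, 50, 40] -> smallest is 32
  Remaining [50, 40] -> smallest is 40
  Remaining [50] -> smallest is 50
Collecting the picks in order gives the sorted list.
Final answer: [-39, -35, -23, 32, 40, 50]


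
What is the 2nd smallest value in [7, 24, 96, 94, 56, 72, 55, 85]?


Sort ascending: [7, 24, 55, 56, 72, 85, 94, 96]
The 2nd element (1-indexed) is at index 1.
Value = 24
Final answer: 24


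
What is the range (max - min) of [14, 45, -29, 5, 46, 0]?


Maximum value: 46
Minimum value: -29
Range = 46 - (-29) = 75
Final answer: 75


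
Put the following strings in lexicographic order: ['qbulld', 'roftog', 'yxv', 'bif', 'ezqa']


Compare strings character by character (the first differing letter decides):
  'bif' < 'ezqa' since 'b' < 'e' at position 1
  'ezqa' < 'qbulld' since 'e' < 'q' at position 1
  'qbulld' < 'roftog' since 'q' < 'r' at position 1
  'roftog' < 'yxv' since 'r' < 'y' at position 1
Chaining these comparisons gives the alphabetical order.
Final answer: ['bif', 'ezqa', 'qbulld', 'roftog', 'yxv']


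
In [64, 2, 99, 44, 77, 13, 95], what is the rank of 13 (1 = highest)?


Sort descending: [99, 95, 77, 64, 44, 13, 2]
Find 13 in the sorted list.
13 is at position 6.
Final answer: 6


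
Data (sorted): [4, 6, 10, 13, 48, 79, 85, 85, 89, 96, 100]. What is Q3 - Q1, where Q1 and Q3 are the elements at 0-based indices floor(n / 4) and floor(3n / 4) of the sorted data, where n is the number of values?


The data has n = 11 elements.
Q1 index = floor(11 / 4) = floor(2.75) = 2; Q3 index = floor(3 * 11 / 4) = floor(8.25) = 8
Q1 = element at index 2 = 10
Q3 = element at index 8 = 89
IQR = 89 - 10 = 79
Final answer: 79


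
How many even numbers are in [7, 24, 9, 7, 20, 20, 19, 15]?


Check each element:
  7 is odd
  24 is even
  9 is odd
  7 is odd
  20 is even
  20 is even
  19 is odd
  15 is odd
Evens: [24, 20, 20]
Count of evens = 3
Final answer: 3


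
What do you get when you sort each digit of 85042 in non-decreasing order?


The number 85042 has digits: 8, 5, 0, 4, 2
Sorted: 0, 2, 4, 5, 8
Joining the sorted digits gives the result.
Final answer: 02458


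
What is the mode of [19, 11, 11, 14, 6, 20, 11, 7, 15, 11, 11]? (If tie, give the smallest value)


Count the frequency of each value:
  6 appears 1 time(s)
  7 appears 1 time(s)
  11 appears 5 time(s)
  14 appears 1 time(s)
  15 appears 1 time(s)
  19 appears 1 time(s)
  20 appears 1 time(s)
Maximum frequency is 5.
Only 11 reaches that frequency, so it is the mode.
Final answer: 11


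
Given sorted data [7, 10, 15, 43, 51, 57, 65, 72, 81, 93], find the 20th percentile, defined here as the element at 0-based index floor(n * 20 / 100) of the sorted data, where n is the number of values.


The dataset has n = 10 elements.
Index = floor(10 * 20 / 100) = floor(200 / 100) = floor(2) = 2
Counting from index 0 in the sorted data, the element at index 2 is 15.
Final answer: 15


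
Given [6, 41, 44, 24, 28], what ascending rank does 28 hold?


Sort ascending: [6, 24, 28, 41, 44]
Find 28 in the sorted list.
28 is at position 3 (1-indexed).
Final answer: 3


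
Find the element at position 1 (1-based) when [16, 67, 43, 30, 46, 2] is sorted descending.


Sort descending: [67, 46, 43, 30, 16, 2]
The 1st element (1-indexed) is at index 0.
Value = 67
Final answer: 67


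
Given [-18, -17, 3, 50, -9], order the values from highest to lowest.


Original list: [-18, -17, 3, 50, -9]
Repeatedly take the largest remaining element:
  Remaining [-18, -17, 3, 50, -9] -> largest is 50
  Remaining [-18, -17, 3, -9] -> largest is 3
  Remaining [-18, -17, -9] -> largest is -9
  Remaining [-18, -17] -> largest is -17
  Remaining [-18] -> largest is -18
Collecting the picks in order gives the descending list.
Final answer: [50, 3, -9, -17, -18]


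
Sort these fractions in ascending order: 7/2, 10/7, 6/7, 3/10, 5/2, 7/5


Convert to decimal for comparison:
  7/2 = 3.5
  10/7 = 1.4286
  6/7 = 0.8571
  3/10 = 0.3
  5/2 = 2.5
  7/5 = 1.4
Decimals in increasing order: 0.3 < 0.8571 < 1.4 < 1.4286 < 2.5 < 3.5
Writing each back as its fraction gives the sorted order.
Final answer: 3/10, 6/7, 7/5, 10/7, 5/2, 7/2


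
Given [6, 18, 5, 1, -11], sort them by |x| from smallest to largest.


Compute absolute values:
  |6| = 6
  |18| = 18
  |5| = 5
  |1| = 1
  |-11| = 11
Absolute values in increasing order: 1 < 5 < 6 < 11 < 18
Listing the original numbers in that order gives the answer.
Final answer: [1, 5, 6, -11, 18]


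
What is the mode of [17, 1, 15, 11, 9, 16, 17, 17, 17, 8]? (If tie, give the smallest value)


Count the frequency of each value:
  1 appears 1 time(s)
  8 appears 1 time(s)
  9 appears 1 time(s)
  11 appears 1 time(s)
  15 appears 1 time(s)
  16 appears 1 time(s)
  17 appears 4 time(s)
Maximum frequency is 4.
Only 17 reaches that frequency, so it is the mode.
Final answer: 17


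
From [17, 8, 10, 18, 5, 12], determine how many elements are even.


Check each element:
  17 is odd
  8 is even
  10 is even
  18 is even
  5 is odd
  12 is even
Evens: [8, 10, 18, 12]
Count of evens = 4
Final answer: 4


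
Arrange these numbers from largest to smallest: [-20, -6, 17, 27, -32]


Original list: [-20, -6, 17, 27, -32]
Repeatedly take the largest remaining element:
  Remaining [-20, -6, 17, 27, -32] -> largest is 27
  Remaining [-20, -6, 17, -32] -> largest is 17
  Remaining [-20, -6, -32] -> largest is -6
  Remaining [-20, -32] -> largest is -20
  Remaining [-32] -> largest is -32
Collecting the picks in order gives the descending list.
Final answer: [27, 17, -6, -20, -32]


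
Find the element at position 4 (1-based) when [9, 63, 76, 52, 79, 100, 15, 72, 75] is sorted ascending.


Sort ascending: [9, 15, 52, 63, 72, 75, 76, 79, 100]
The 4th element (1-indexed) is at index 3.
Value = 63
Final answer: 63


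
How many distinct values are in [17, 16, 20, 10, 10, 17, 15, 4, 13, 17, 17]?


List all unique values:
Distinct values: [4, 10, 13, 15, 16, 17, 20]
Count = 7
Final answer: 7


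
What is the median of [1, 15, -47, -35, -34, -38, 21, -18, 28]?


First, sort the list: [-47, -38, -35, -34, -18, 1, 15, 21, 28]
The list has 9 elements (odd count).
The middle index is 4 (0-based), and the element there is -18.
Final answer: -18


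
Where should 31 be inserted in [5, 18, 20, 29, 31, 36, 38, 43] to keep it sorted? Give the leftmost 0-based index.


List is sorted: [5, 18, 20, 29, 31, 36, 38, 43]
We need the leftmost position where 31 can be inserted, i.e. the first index whose element is >= 31 (or the end of the list if none is).
Binary search with low=0, high=8 (0-based indices):
  low=0, high=8, mid=4: a[4]=31 >= 31, so high = 4
  low=0, high=4, mid=2: a[2]=20 < 31, so low = 3
  low=3, high=4, mid=3: a[3]=29 < 31, so low = 4
Now low = high = 4, so the insertion index is 4.
Final answer: 4


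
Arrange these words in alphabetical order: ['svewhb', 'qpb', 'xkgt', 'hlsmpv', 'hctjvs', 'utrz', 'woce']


Compare strings character by character (the first differing letter decides):
  'hctjvs' < 'hlsmpv' since 'c' < 'l' at position 2
  'hlsmpv' < 'qpb' since 'h' < 'q' at position 1
  'qpb' < 'svewhb' since 'q' < 's' at position 1
  'svewhb' < 'utrz' since 's' < 'u' at position 1
  'utrz' < 'woce' since 'u' < 'w' at position 1
  'woce' < 'xkgt' since 'w' < 'x' at position 1
Chaining these comparisons gives the alphabetical order.
Final answer: ['hctjvs', 'hlsmpv', 'qpb', 'svewhb', 'utrz', 'woce', 'xkgt']


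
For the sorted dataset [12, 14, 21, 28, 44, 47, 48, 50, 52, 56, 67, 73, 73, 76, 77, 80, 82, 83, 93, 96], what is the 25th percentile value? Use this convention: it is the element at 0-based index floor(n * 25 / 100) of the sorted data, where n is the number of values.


The dataset has n = 20 elements.
Index = floor(20 * 25 / 100) = floor(500 / 100) = floor(5) = 5
Counting from index 0 in the sorted data, the element at index 5 is 47.
Final answer: 47


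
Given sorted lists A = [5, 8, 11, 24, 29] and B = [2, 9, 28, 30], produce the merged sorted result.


List A: [5, 8, 11, 24, 29]
List B: [2, 9, 28, 30]
Repeatedly compare the front elements and take the smaller:
  5 vs 2 -> take 2
  5 vs 9 -> take 5
  8 vs 9 -> take 8
  11 vs 9 -> take 9
  11 vs 28 -> take 11
  24 vs 28 -> take 24
  29 vs 28 -> take 28
  29 vs 30 -> take 29
  A is exhausted; append the rest of B: [30]
Final answer: [2, 5, 8, 9, 11, 24, 28, 29, 30]


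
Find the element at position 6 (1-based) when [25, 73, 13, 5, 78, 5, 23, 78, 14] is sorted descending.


Sort descending: [78, 78, 73, 25, 23, 14, 13, 5, 5]
The 6th element (1-indexed) is at index 5.
Value = 14
Final answer: 14


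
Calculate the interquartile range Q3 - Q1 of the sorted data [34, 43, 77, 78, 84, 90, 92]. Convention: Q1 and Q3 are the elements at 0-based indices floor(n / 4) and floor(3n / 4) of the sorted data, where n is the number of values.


The data has n = 7 elements.
Q1 index = floor(7 / 4) = floor(1.75) = 1; Q3 index = floor(3 * 7 / 4) = floor(5.25) = 5
Q1 = element at index 1 = 43
Q3 = element at index 5 = 90
IQR = 90 - 43 = 47
Final answer: 47


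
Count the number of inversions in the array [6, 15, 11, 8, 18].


For each element, count the later elements that are smaller than it:
  6 (index 0): smaller elements after it = [] -> 0
  15 (index 1): smaller elements after it = [11, 8] -> 2
  11 (index 2): smaller elements after it = [8] -> 1
  8 (index 3): smaller elements after it = [] -> 0
Total inversions = 0 + 2 + 1 + 0 = 3
Final answer: 3


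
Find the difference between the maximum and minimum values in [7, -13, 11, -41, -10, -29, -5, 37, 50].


Maximum value: 50
Minimum value: -41
Range = 50 - (-41) = 91
Final answer: 91


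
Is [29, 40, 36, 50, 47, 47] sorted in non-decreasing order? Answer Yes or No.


Check consecutive pairs:
  29 <= 40? True
  40 <= 36? False
  36 <= 50? True
  50 <= 47? False
  47 <= 47? True
2 consecutive pair(s) are out of order, so the list is not sorted.
Final answer: No


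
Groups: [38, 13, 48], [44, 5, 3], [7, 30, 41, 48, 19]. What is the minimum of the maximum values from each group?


Find max of each group:
  Group 1: [38, 13, 48] -> max = 48
  Group 2: [44, 5, 3] -> max = 44
  Group 3: [7, 30, 41, 48, 19] -> max = 48
Maxes: [48, 44, 48]
Minimum of maxes = 44
Final answer: 44


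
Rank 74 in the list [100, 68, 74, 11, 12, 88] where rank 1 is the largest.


Sort descending: [100, 88, 74, 68, 12, 11]
Find 74 in the sorted list.
74 is at position 3.
Final answer: 3


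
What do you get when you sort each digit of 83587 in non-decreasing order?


The number 83587 has digits: 8, 3, 5, 8, 7
Sorted: 3, 5, 7, 8, 8
Joining the sorted digits gives the result.
Final answer: 35788


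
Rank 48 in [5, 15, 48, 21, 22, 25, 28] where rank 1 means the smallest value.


Sort ascending: [5, 15, 21, 22, 25, 28, 48]
Find 48 in the sorted list.
48 is at position 7 (1-indexed).
Final answer: 7


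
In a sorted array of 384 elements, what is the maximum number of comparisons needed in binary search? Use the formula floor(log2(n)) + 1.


Binary search halves the search space each step.
Maximum comparisons = floor(log2(384)) + 1
log2(384) = 8.585
floor(log2(384)) = 8, so 8 + 1 = 9
Final answer: 9


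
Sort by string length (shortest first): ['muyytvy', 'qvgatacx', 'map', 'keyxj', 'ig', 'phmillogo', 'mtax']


Compute lengths:
  'muyytvy' has length 7
  'qvgatacx' has length 8
  'map' has length 3
  'keyxj' has length 5
  'ig' has length 2
  'phmillogo' has length 9
  'mtax' has length 4
Lengths in increasing order: 2 < 3 < 4 < 5 < 7 < 8 < 9
Listing the words in that order gives the answer.
Final answer: ['ig', 'map', 'mtax', 'keyxj', 'muyytvy', 'qvgatacx', 'phmillogo']


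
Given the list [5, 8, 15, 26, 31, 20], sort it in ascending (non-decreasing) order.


Original list: [5, 8, 15, 26, 31, 20]
Repeatedly take the smallest remaining element:
  Remaining [5, 8, 15, 26, 31, 20] -> smallest is 5
  Remaining [8, 15, 26, 31, 20] -> smallest is 8
  Remaining [15, 26, 31, 20] -> smallest is 15
  Remaining [26, 31, 20] -> smallest is 20
  Remaining [26, 31] -> smallest is 26
  Remaining [31] -> smallest is 31
Collecting the picks in order gives the sorted list.
Final answer: [5, 8, 15, 20, 26, 31]


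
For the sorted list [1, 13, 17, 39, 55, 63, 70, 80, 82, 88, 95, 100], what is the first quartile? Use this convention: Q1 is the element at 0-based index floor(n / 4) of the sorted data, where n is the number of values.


The list has n = 12 elements.
Q1 index = floor(12 / 4) = floor(3) = 3
Counting from index 0 in the sorted data, the element at index 3 is 39.
Final answer: 39


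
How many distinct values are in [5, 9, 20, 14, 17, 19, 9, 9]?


List all unique values:
Distinct values: [5, 9, 14, 17, 19, 20]
Count = 6
Final answer: 6


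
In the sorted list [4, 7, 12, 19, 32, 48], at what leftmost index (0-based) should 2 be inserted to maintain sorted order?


List is sorted: [4, 7, 12, 19, 32, 48]
We need the leftmost position where 2 can be inserted, i.e. the first index whose element is >= 2 (or the end of the list if none is).
Binary search with low=0, high=6 (0-based indices):
  low=0, high=6, mid=3: a[3]=19 >= 2, so high = 3
  low=0, high=3, mid=1: a[1]=7 >= 2, so high = 1
  low=0, high=1, mid=0: a[0]=4 >= 2, so high = 0
Now low = high = 0, so the insertion index is 0.
Final answer: 0


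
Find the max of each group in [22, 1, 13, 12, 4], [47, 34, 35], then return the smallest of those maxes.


Find max of each group:
  Group 1: [22, 1, 13, 12, 4] -> max = 22
  Group 2: [47, 34, 35] -> max = 47
Maxes: [22, 47]
Minimum of maxes = 22
Final answer: 22


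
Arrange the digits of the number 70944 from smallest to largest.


The number 70944 has digits: 7, 0, 9, 4, 4
Sorted: 0, 4, 4, 7, 9
Joining the sorted digits gives the result.
Final answer: 04479


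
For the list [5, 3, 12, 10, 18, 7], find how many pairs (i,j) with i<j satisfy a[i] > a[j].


For each element, count the later elements that are smaller than it:
  5 (index 0): smaller elements after it = [3] -> 1
  3 (index 1): smaller elements after it = [] -> 0
  12 (index 2): smaller elements after it = [10, 7] -> 2
  10 (index 3): smaller elements after it = [7] -> 1
  18 (index 4): smaller elements after it = [7] -> 1
Total inversions = 1 + 0 + 2 + 1 + 1 = 5
Final answer: 5


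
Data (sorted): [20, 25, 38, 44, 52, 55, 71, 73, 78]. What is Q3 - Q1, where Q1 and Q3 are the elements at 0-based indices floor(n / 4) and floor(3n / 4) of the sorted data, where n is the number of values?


The data has n = 9 elements.
Q1 index = floor(9 / 4) = floor(2.25) = 2; Q3 index = floor(3 * 9 / 4) = floor(6.75) = 6
Q1 = element at index 2 = 38
Q3 = element at index 6 = 71
IQR = 71 - 38 = 33
Final answer: 33


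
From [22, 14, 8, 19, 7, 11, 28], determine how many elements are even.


Check each element:
  22 is even
  14 is even
  8 is even
  19 is odd
  7 is odd
  11 is odd
  28 is even
Evens: [22, 14, 8, 28]
Count of evens = 4
Final answer: 4


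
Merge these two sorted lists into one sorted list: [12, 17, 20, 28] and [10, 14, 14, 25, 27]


List A: [12, 17, 20, 28]
List B: [10, 14, 14, 25, 27]
Repeatedly compare the front elements and take the smaller:
  12 vs 10 -> take 10
  12 vs 14 -> take 12
  17 vs 14 -> take 14
  17 vs 14 -> take 14
  17 vs 25 -> take 17
  20 vs 25 -> take 20
  28 vs 25 -> take 25
  28 vs 27 -> take 27
  B is exhausted; append the rest of A: [28]
Final answer: [10, 12, 14, 14, 17, 20, 25, 27, 28]


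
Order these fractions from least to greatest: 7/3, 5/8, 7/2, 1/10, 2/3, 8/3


Convert to decimal for comparison:
  7/3 = 2.3333
  5/8 = 0.625
  7/2 = 3.5
  1/10 = 0.1
  2/3 = 0.6667
  8/3 = 2.6667
Decimals in increasing order: 0.1 < 0.625 < 0.6667 < 2.3333 < 2.6667 < 3.5
Writing each back as its fraction gives the sorted order.
Final answer: 1/10, 5/8, 2/3, 7/3, 8/3, 7/2


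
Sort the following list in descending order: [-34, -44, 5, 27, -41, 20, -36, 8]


Original list: [-34, -44, 5, 27, -41, 20, -36, 8]
Repeatedly take the largest remaining element:
  Remaining [-34, -44, 5, 27, -41, 20, -36, 8] -> largest is 27
  Remaining [-34, -44, 5, -41, 20, -36, 8] -> largest is 20
  Remaining [-34, -44, 5, -41, -36, 8] -> largest is 8
  Remaining [-34, -44, 5, -41, -36] -> largest is 5
  Remaining [-34, -44, -41, -36] -> largest is -34
  Remaining [-44, -41, -36] -> largest is -36
  Remaining [-44, -41] -> largest is -41
  Remaining [-44] -> largest is -44
Collecting the picks in order gives the descending list.
Final answer: [27, 20, 8, 5, -34, -36, -41, -44]


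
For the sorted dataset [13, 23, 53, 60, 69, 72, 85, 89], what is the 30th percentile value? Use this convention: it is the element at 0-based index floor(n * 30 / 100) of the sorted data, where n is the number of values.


The dataset has n = 8 elements.
Index = floor(8 * 30 / 100) = floor(240 / 100) = floor(2.4) = 2
Counting from index 0 in the sorted data, the element at index 2 is 53.
Final answer: 53


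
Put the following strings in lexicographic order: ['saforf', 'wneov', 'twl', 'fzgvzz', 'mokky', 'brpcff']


Compare strings character by character (the first differing letter decides):
  'brpcff' < 'fzgvzz' since 'b' < 'f' at position 1
  'fzgvzz' < 'mokky' since 'f' < 'm' at position 1
  'mokky' < 'saforf' since 'm' < 's' at position 1
  'saforf' < 'twl' since 's' < 't' at position 1
  'twl' < 'wneov' since 't' < 'w' at position 1
Chaining these comparisons gives the alphabetical order.
Final answer: ['brpcff', 'fzgvzz', 'mokky', 'saforf', 'twl', 'wneov']


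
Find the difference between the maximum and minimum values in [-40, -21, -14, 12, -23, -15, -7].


Maximum value: 12
Minimum value: -40
Range = 12 - (-40) = 52
Final answer: 52


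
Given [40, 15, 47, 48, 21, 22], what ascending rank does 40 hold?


Sort ascending: [15, 21, 22, 40, 47, 48]
Find 40 in the sorted list.
40 is at position 4 (1-indexed).
Final answer: 4


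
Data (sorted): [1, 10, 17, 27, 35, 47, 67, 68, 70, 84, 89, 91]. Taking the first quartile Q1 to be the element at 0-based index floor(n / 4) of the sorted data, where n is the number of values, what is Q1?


The list has n = 12 elements.
Q1 index = floor(12 / 4) = floor(3) = 3
Counting from index 0 in the sorted data, the element at index 3 is 27.
Final answer: 27


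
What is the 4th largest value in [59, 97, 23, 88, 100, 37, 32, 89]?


Sort descending: [100, 97, 89, 88, 59, 37, 32, 23]
The 4th element (1-indexed) is at index 3.
Value = 88
Final answer: 88
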